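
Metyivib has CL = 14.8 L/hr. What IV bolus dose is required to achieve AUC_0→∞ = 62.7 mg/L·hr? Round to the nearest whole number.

Dose_iv = CL × AUC_0→∞
     = 14.8 × 62.7 = 927.96 mg

Dose = 928 mg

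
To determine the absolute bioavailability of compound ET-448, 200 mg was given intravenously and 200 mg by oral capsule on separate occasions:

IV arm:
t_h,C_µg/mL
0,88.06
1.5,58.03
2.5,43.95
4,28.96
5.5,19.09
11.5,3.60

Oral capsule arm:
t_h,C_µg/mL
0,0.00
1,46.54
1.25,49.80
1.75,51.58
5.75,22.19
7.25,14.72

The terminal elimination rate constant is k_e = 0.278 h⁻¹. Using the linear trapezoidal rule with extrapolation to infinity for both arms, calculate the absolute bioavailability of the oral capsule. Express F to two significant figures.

Trapezoidal AUC_0→11.5 (IV):
  [0→1.5]: (88.06+58.03)/2 × 1.5 = 109.5675
  [1.5→2.5]: (58.03+43.95)/2 × 1 = 50.99
  [2.5→4]: (43.95+28.96)/2 × 1.5 = 54.6825
  [4→5.5]: (28.96+19.09)/2 × 1.5 = 36.0375
  [5.5→11.5]: (19.09+3.60)/2 × 6 = 68.07
  Sum = 319.3475 µg/mL·h
IV tail: 3.60/0.278 = 12.950; AUC_iv,0→∞ = 319.3475 + 12.950 = 332.2975 µg/mL·h
Trapezoidal AUC_0→7.25 (oral capsule):
  [0→1]: (0.00+46.54)/2 × 1 = 23.27
  [1→1.25]: (46.54+49.80)/2 × 0.25 = 12.0425
  [1.25→1.75]: (49.80+51.58)/2 × 0.5 = 25.345
  [1.75→5.75]: (51.58+22.19)/2 × 4 = 147.54
  [5.75→7.25]: (22.19+14.72)/2 × 1.5 = 27.6825
  Sum = 235.88 µg/mL·h
oral capsule tail: 14.72/0.278 = 52.950; AUC_ev,0→∞ = 235.88 + 52.950 = 288.83 µg/mL·h
F = (AUC_ev/D_ev)/(AUC_iv/D_iv) = (288.83/200)/(332.2975/200) = 1.44415/1.6614875 = 0.8692

F = 0.87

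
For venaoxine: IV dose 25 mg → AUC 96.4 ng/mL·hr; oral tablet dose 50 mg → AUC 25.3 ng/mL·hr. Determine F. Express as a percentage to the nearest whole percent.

F = 13%

F = (AUC_ev / D_ev) / (AUC_iv / D_iv)
  = (25.3/50) / (96.4/25)
  = 0.506 / 3.856 = 0.1312
  = 13.12%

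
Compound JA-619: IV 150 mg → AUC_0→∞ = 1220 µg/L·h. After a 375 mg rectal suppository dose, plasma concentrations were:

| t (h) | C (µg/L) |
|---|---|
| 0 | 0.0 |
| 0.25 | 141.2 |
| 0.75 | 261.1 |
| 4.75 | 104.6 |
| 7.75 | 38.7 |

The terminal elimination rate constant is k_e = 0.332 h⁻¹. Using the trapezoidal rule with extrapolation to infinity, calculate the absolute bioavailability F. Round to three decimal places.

F = 0.387

Trapezoidal AUC_0→7.75 (rectal suppository):
  [0→0.25]: (0.0+141.2)/2 × 0.25 = 17.65
  [0.25→0.75]: (141.2+261.1)/2 × 0.5 = 100.575
  [0.75→4.75]: (261.1+104.6)/2 × 4 = 731.4
  [4.75→7.75]: (104.6+38.7)/2 × 3 = 214.95
  Sum = 1064.575 µg/L·h
Tail: C_last/k_e = 38.7/0.332 = 116.566
AUC_0→∞ (rectal suppository) = 1064.575 + 116.566 = 1181.141 µg/L·h
F = (AUC_ev/D_ev)/(AUC_iv/D_iv) = (1181.141/375)/(1220/150) = 3.14971/8.13333 = 0.3873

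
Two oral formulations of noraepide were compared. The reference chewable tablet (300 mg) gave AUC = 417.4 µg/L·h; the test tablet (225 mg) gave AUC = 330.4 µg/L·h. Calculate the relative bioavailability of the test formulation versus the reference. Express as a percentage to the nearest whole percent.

F_rel = (AUC_test/D_test) / (AUC_ref/D_ref)
      = (330.4/225) / (417.4/300)
      = 1.46844 / 1.39133 = 1.0554 = 105.54%

F_rel = 106%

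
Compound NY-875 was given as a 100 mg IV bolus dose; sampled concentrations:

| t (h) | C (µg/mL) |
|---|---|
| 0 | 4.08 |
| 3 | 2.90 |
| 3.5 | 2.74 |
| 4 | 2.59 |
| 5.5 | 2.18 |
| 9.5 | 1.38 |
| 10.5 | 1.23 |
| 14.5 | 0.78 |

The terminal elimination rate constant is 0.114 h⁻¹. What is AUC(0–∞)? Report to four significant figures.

AUC = 36.08 µg/mL·h

Trapezoidal AUC_0→14.5:
  [0→3]: (4.08+2.90)/2 × 3 = 10.47
  [3→3.5]: (2.90+2.74)/2 × 0.5 = 1.41
  [3.5→4]: (2.74+2.59)/2 × 0.5 = 1.3325
  [4→5.5]: (2.59+2.18)/2 × 1.5 = 3.5775
  [5.5→9.5]: (2.18+1.38)/2 × 4 = 7.12
  [9.5→10.5]: (1.38+1.23)/2 × 1 = 1.305
  [10.5→14.5]: (1.23+0.78)/2 × 4 = 4.02
  Sum = 29.235 µg/mL·h
Extrapolated tail: C_last / k_e = 0.78 / 0.114 = 6.842
AUC_0→∞ = 29.235 + 6.842 = 36.077 µg/mL·h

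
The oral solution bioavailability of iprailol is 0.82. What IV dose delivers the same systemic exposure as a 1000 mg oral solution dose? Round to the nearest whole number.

Systemic exposure from an extravascular dose = F × D_ev, so the equivalent IV dose is F × D_ev.
D_iv = F × D_ev = 0.82 × 1000 = 820 mg

D_iv = 820 mg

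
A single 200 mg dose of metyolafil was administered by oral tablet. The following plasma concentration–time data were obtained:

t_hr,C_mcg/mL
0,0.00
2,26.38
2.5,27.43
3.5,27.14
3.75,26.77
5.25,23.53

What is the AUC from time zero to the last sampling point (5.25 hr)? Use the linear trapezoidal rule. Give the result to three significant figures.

AUC = 112 mcg/mL·hr

Trapezoidal AUC_0→5.25:
  [0→2]: (0.00+26.38)/2 × 2 = 26.38
  [2→2.5]: (26.38+27.43)/2 × 0.5 = 13.4525
  [2.5→3.5]: (27.43+27.14)/2 × 1 = 27.285
  [3.5→3.75]: (27.14+26.77)/2 × 0.25 = 6.73875
  [3.75→5.25]: (26.77+23.53)/2 × 1.5 = 37.725
  Sum = 111.58125 mcg/mL·hr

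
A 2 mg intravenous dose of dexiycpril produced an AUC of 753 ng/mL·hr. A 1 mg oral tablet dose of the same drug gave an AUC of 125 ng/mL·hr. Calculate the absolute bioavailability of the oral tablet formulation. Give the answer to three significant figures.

F = 0.332

F = (AUC_ev / D_ev) / (AUC_iv / D_iv)
  = (125/1) / (753/2)
  = 125 / 376.5 = 0.3320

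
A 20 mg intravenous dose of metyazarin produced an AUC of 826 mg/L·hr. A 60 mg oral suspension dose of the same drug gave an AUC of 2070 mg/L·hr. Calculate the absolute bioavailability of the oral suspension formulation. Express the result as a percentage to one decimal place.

F = (AUC_ev / D_ev) / (AUC_iv / D_iv)
  = (2070/60) / (826/20)
  = 34.5 / 41.3 = 0.8354
  = 83.54%

F = 83.5%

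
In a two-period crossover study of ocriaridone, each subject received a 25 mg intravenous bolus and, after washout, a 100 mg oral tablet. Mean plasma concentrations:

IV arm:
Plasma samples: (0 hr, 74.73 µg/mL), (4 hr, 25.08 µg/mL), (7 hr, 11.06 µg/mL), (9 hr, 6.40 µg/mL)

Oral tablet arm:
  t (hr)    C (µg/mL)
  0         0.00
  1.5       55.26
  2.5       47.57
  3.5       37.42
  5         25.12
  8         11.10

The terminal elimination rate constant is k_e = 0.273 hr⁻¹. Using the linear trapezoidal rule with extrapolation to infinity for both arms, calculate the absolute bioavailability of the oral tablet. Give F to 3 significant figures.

F = 0.235

Trapezoidal AUC_0→9 (IV):
  [0→4]: (74.73+25.08)/2 × 4 = 199.62
  [4→7]: (25.08+11.06)/2 × 3 = 54.21
  [7→9]: (11.06+6.40)/2 × 2 = 17.46
  Sum = 271.29 µg/mL·hr
IV tail: 6.40/0.273 = 23.443; AUC_iv,0→∞ = 271.29 + 23.443 = 294.733 µg/mL·hr
Trapezoidal AUC_0→8 (oral tablet):
  [0→1.5]: (0.00+55.26)/2 × 1.5 = 41.445
  [1.5→2.5]: (55.26+47.57)/2 × 1 = 51.415
  [2.5→3.5]: (47.57+37.42)/2 × 1 = 42.495
  [3.5→5]: (37.42+25.12)/2 × 1.5 = 46.905
  [5→8]: (25.12+11.10)/2 × 3 = 54.33
  Sum = 236.59 µg/mL·hr
oral tablet tail: 11.10/0.273 = 40.659; AUC_ev,0→∞ = 236.59 + 40.659 = 277.249 µg/mL·hr
F = (AUC_ev/D_ev)/(AUC_iv/D_iv) = (277.249/100)/(294.733/25) = 2.77249/11.78932 = 0.2352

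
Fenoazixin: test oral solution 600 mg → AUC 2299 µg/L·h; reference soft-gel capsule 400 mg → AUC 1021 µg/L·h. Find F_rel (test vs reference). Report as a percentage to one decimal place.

F_rel = (AUC_test/D_test) / (AUC_ref/D_ref)
      = (2299/600) / (1021/400)
      = 3.83167 / 2.5525 = 1.5011 = 150.11%

F_rel = 150.1%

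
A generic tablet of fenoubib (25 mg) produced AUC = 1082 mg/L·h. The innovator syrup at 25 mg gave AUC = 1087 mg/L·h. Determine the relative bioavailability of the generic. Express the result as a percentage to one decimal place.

F_rel = 99.5%

F_rel = (AUC_test/D_test) / (AUC_ref/D_ref)
      = (1082/25) / (1087/25)
      = 43.28 / 43.48 = 0.9954 = 99.54%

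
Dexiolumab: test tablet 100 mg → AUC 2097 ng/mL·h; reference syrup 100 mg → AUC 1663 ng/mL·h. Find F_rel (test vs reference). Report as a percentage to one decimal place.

F_rel = (AUC_test/D_test) / (AUC_ref/D_ref)
      = (2097/100) / (1663/100)
      = 20.97 / 16.63 = 1.2610 = 126.10%

F_rel = 126.1%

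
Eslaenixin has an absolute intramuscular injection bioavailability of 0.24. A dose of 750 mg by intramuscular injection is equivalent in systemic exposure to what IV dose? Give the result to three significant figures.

Systemic exposure from an extravascular dose = F × D_ev, so the equivalent IV dose is F × D_ev.
D_iv = F × D_ev = 0.24 × 750 = 180 mg

D_iv = 180 mg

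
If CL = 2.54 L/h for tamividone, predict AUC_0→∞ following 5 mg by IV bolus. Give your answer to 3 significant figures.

AUC = 1.97 mg/L·h

AUC_0→∞ = Dose_iv / CL
        = 5 / 2.54 = 1.9685 mg/L·h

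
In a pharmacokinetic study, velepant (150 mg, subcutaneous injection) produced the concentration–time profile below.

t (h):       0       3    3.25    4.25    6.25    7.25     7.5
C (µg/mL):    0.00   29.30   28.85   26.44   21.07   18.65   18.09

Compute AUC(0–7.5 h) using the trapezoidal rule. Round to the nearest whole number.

AUC = 151 µg/mL·h

Trapezoidal AUC_0→7.5:
  [0→3]: (0.00+29.30)/2 × 3 = 43.95
  [3→3.25]: (29.30+28.85)/2 × 0.25 = 7.26875
  [3.25→4.25]: (28.85+26.44)/2 × 1 = 27.645
  [4.25→6.25]: (26.44+21.07)/2 × 2 = 47.51
  [6.25→7.25]: (21.07+18.65)/2 × 1 = 19.86
  [7.25→7.5]: (18.65+18.09)/2 × 0.25 = 4.5925
  Sum = 150.82625 µg/mL·h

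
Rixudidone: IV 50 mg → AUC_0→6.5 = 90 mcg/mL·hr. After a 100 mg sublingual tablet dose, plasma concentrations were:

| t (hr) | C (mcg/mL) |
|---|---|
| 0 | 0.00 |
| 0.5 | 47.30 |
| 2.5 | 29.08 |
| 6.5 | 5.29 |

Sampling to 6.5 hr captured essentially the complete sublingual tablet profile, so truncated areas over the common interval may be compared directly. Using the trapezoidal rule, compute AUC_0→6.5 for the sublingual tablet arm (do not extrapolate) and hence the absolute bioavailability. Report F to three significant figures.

F = 0.872

Trapezoidal AUC_0→6.5 (sublingual tablet):
  [0→0.5]: (0.00+47.30)/2 × 0.5 = 11.825
  [0.5→2.5]: (47.30+29.08)/2 × 2 = 76.38
  [2.5→6.5]: (29.08+5.29)/2 × 4 = 68.74
  Sum = 156.945 mcg/mL·hr
F = (AUC_ev/D_ev)/(AUC_iv/D_iv) = (156.945/100)/(90/50) = 1.56945/1.8 = 0.8719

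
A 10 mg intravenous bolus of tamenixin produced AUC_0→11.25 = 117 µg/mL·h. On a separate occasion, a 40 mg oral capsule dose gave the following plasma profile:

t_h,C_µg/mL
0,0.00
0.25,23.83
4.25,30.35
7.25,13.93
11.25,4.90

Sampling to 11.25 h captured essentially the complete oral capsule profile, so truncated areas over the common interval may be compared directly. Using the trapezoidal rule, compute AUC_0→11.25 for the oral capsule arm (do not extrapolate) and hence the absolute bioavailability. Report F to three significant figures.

Trapezoidal AUC_0→11.25 (oral capsule):
  [0→0.25]: (0.00+23.83)/2 × 0.25 = 2.97875
  [0.25→4.25]: (23.83+30.35)/2 × 4 = 108.36
  [4.25→7.25]: (30.35+13.93)/2 × 3 = 66.42
  [7.25→11.25]: (13.93+4.90)/2 × 4 = 37.66
  Sum = 215.41875 µg/mL·h
F = (AUC_ev/D_ev)/(AUC_iv/D_iv) = (215.41875/40)/(117/10) = 5.38547/11.7 = 0.4603

F = 0.460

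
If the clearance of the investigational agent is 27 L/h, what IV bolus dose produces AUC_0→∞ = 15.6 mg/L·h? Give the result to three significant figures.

Dose_iv = CL × AUC_0→∞
     = 27 × 15.6 = 421.2 mg

Dose = 421 mg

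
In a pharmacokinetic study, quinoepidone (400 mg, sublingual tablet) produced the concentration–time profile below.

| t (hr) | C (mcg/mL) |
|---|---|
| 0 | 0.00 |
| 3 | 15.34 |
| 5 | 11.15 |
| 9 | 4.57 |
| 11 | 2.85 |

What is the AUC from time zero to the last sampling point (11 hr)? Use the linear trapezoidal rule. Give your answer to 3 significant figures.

AUC = 88.4 mcg/mL·hr

Trapezoidal AUC_0→11:
  [0→3]: (0.00+15.34)/2 × 3 = 23.01
  [3→5]: (15.34+11.15)/2 × 2 = 26.49
  [5→9]: (11.15+4.57)/2 × 4 = 31.44
  [9→11]: (4.57+2.85)/2 × 2 = 7.42
  Sum = 88.36 mcg/mL·hr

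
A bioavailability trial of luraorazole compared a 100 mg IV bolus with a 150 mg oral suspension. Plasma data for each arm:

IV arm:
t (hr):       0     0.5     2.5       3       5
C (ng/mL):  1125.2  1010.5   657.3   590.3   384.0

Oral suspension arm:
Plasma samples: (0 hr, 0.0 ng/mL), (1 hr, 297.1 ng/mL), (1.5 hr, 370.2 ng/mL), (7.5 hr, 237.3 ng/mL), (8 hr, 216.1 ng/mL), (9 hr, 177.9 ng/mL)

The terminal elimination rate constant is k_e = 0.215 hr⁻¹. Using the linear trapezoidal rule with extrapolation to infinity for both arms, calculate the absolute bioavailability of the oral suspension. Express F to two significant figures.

Trapezoidal AUC_0→5 (IV):
  [0→0.5]: (1125.2+1010.5)/2 × 0.5 = 533.925
  [0.5→2.5]: (1010.5+657.3)/2 × 2 = 1667.8
  [2.5→3]: (657.3+590.3)/2 × 0.5 = 311.9
  [3→5]: (590.3+384.0)/2 × 2 = 974.3
  Sum = 3487.925 ng/mL·hr
IV tail: 384.0/0.215 = 1786.047; AUC_iv,0→∞ = 3487.925 + 1786.047 = 5273.972 ng/mL·hr
Trapezoidal AUC_0→9 (oral suspension):
  [0→1]: (0.0+297.1)/2 × 1 = 148.55
  [1→1.5]: (297.1+370.2)/2 × 0.5 = 166.825
  [1.5→7.5]: (370.2+237.3)/2 × 6 = 1822.5
  [7.5→8]: (237.3+216.1)/2 × 0.5 = 113.35
  [8→9]: (216.1+177.9)/2 × 1 = 197.0
  Sum = 2448.225 ng/mL·hr
oral suspension tail: 177.9/0.215 = 827.442; AUC_ev,0→∞ = 2448.225 + 827.442 = 3275.667 ng/mL·hr
F = (AUC_ev/D_ev)/(AUC_iv/D_iv) = (3275.667/150)/(5273.972/100) = 21.83778/52.73972 = 0.4141

F = 0.41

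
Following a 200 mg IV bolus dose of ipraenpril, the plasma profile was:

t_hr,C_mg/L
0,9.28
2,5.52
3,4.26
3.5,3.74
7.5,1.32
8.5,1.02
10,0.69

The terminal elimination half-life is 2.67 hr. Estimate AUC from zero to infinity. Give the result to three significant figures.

AUC = 36.9 mg/L·hr

Trapezoidal AUC_0→10:
  [0→2]: (9.28+5.52)/2 × 2 = 14.8
  [2→3]: (5.52+4.26)/2 × 1 = 4.89
  [3→3.5]: (4.26+3.74)/2 × 0.5 = 2.0
  [3.5→7.5]: (3.74+1.32)/2 × 4 = 10.12
  [7.5→8.5]: (1.32+1.02)/2 × 1 = 1.17
  [8.5→10]: (1.02+0.69)/2 × 1.5 = 1.2825
  Sum = 34.2625 mg/L·hr
k_e = ln2 / t½ = 0.693147 / 2.67 = 0.2596 hr^-1
Extrapolated tail: C_last / k_e = 0.69 / 0.2596 = 2.658
AUC_0→∞ = 34.2625 + 2.658 = 36.9205 mg/L·hr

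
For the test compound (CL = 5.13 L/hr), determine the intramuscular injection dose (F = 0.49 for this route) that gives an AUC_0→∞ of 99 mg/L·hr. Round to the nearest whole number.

Dose = 1036 mg

Dose = CL × AUC_0→∞ / F
     = 5.13 × 99 / 0.49 = 1036.47 mg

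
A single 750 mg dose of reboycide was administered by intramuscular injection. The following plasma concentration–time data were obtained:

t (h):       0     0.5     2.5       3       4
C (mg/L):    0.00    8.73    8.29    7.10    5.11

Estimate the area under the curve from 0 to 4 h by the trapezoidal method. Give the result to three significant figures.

Trapezoidal AUC_0→4:
  [0→0.5]: (0.00+8.73)/2 × 0.5 = 2.1825
  [0.5→2.5]: (8.73+8.29)/2 × 2 = 17.02
  [2.5→3]: (8.29+7.10)/2 × 0.5 = 3.8475
  [3→4]: (7.10+5.11)/2 × 1 = 6.105
  Sum = 29.155 mg/L·h

AUC = 29.2 mg/L·h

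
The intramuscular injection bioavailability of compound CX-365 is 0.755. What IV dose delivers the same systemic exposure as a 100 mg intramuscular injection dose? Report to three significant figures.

D_iv = 75.5 mg

Systemic exposure from an extravascular dose = F × D_ev, so the equivalent IV dose is F × D_ev.
D_iv = F × D_ev = 0.755 × 100 = 75.5 mg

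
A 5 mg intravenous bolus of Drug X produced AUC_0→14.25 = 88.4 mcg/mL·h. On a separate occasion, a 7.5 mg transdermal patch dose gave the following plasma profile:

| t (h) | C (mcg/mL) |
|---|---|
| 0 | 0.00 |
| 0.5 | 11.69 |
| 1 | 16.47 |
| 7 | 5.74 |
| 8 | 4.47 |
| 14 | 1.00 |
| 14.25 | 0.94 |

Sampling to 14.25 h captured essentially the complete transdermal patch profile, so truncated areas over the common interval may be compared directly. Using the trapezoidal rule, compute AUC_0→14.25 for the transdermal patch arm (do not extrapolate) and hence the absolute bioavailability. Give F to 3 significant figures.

Trapezoidal AUC_0→14.25 (transdermal patch):
  [0→0.5]: (0.00+11.69)/2 × 0.5 = 2.9225
  [0.5→1]: (11.69+16.47)/2 × 0.5 = 7.04
  [1→7]: (16.47+5.74)/2 × 6 = 66.63
  [7→8]: (5.74+4.47)/2 × 1 = 5.105
  [8→14]: (4.47+1.00)/2 × 6 = 16.41
  [14→14.25]: (1.00+0.94)/2 × 0.25 = 0.2425
  Sum = 98.35 mcg/mL·h
F = (AUC_ev/D_ev)/(AUC_iv/D_iv) = (98.35/7.5)/(88.4/5) = 13.1133/17.68 = 0.7417

F = 0.742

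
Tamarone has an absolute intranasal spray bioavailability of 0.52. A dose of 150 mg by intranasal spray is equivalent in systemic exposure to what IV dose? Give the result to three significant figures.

Systemic exposure from an extravascular dose = F × D_ev, so the equivalent IV dose is F × D_ev.
D_iv = F × D_ev = 0.52 × 150 = 78 mg

D_iv = 78.0 mg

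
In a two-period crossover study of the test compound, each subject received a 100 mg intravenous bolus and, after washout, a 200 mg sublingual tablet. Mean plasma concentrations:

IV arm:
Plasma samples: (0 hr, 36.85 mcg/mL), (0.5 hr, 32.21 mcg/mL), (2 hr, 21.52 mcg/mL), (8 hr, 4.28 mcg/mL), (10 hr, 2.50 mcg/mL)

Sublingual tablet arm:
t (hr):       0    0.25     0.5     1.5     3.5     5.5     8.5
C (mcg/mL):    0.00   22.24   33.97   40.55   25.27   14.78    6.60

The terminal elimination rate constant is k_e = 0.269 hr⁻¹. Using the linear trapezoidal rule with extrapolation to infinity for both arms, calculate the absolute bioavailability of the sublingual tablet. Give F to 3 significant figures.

Trapezoidal AUC_0→10 (IV):
  [0→0.5]: (36.85+32.21)/2 × 0.5 = 17.265
  [0.5→2]: (32.21+21.52)/2 × 1.5 = 40.2975
  [2→8]: (21.52+4.28)/2 × 6 = 77.4
  [8→10]: (4.28+2.50)/2 × 2 = 6.78
  Sum = 141.7425 mcg/mL·hr
IV tail: 2.50/0.269 = 9.294; AUC_iv,0→∞ = 141.7425 + 9.294 = 151.0365 mcg/mL·hr
Trapezoidal AUC_0→8.5 (sublingual tablet):
  [0→0.25]: (0.00+22.24)/2 × 0.25 = 2.78
  [0.25→0.5]: (22.24+33.97)/2 × 0.25 = 7.02625
  [0.5→1.5]: (33.97+40.55)/2 × 1 = 37.26
  [1.5→3.5]: (40.55+25.27)/2 × 2 = 65.82
  [3.5→5.5]: (25.27+14.78)/2 × 2 = 40.05
  [5.5→8.5]: (14.78+6.60)/2 × 3 = 32.07
  Sum = 185.00625 mcg/mL·hr
sublingual tablet tail: 6.60/0.269 = 24.535; AUC_ev,0→∞ = 185.00625 + 24.535 = 209.54125 mcg/mL·hr
F = (AUC_ev/D_ev)/(AUC_iv/D_iv) = (209.54125/200)/(151.0365/100) = 1.04771/1.510365 = 0.6937

F = 0.694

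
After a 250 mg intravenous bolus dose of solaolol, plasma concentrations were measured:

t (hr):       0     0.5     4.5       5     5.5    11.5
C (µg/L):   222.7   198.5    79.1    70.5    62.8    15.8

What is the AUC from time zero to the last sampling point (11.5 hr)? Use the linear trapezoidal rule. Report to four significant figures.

Trapezoidal AUC_0→11.5:
  [0→0.5]: (222.7+198.5)/2 × 0.5 = 105.3
  [0.5→4.5]: (198.5+79.1)/2 × 4 = 555.2
  [4.5→5]: (79.1+70.5)/2 × 0.5 = 37.4
  [5→5.5]: (70.5+62.8)/2 × 0.5 = 33.325
  [5.5→11.5]: (62.8+15.8)/2 × 6 = 235.8
  Sum = 967.025 µg/L·hr

AUC = 967.0 µg/L·hr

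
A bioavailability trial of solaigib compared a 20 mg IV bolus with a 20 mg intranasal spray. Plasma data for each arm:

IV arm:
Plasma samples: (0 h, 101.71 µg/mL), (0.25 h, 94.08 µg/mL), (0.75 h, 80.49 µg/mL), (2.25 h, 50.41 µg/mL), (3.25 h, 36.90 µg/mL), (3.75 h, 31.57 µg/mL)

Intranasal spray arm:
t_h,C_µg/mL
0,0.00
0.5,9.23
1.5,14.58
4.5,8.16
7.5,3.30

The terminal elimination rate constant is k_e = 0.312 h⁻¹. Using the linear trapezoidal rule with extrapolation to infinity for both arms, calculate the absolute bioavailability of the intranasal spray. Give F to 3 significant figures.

Trapezoidal AUC_0→3.75 (IV):
  [0→0.25]: (101.71+94.08)/2 × 0.25 = 24.47375
  [0.25→0.75]: (94.08+80.49)/2 × 0.5 = 43.6425
  [0.75→2.25]: (80.49+50.41)/2 × 1.5 = 98.175
  [2.25→3.25]: (50.41+36.90)/2 × 1 = 43.655
  [3.25→3.75]: (36.90+31.57)/2 × 0.5 = 17.1175
  Sum = 227.06375 µg/mL·h
IV tail: 31.57/0.312 = 101.186; AUC_iv,0→∞ = 227.06375 + 101.186 = 328.24975 µg/mL·h
Trapezoidal AUC_0→7.5 (intranasal spray):
  [0→0.5]: (0.00+9.23)/2 × 0.5 = 2.3075
  [0.5→1.5]: (9.23+14.58)/2 × 1 = 11.905
  [1.5→4.5]: (14.58+8.16)/2 × 3 = 34.11
  [4.5→7.5]: (8.16+3.30)/2 × 3 = 17.19
  Sum = 65.5125 µg/mL·h
intranasal spray tail: 3.30/0.312 = 10.577; AUC_ev,0→∞ = 65.5125 + 10.577 = 76.0895 µg/mL·h
F = (AUC_ev/D_ev)/(AUC_iv/D_iv) = (76.0895/20)/(328.24975/20) = 3.804475/16.4125 = 0.2318

F = 0.232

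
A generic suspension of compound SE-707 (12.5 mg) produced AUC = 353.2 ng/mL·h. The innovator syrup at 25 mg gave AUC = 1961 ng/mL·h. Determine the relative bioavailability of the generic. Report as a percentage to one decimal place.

F_rel = 36.0%

F_rel = (AUC_test/D_test) / (AUC_ref/D_ref)
      = (353.2/12.5) / (1961/25)
      = 28.256 / 78.44 = 0.3602 = 36.02%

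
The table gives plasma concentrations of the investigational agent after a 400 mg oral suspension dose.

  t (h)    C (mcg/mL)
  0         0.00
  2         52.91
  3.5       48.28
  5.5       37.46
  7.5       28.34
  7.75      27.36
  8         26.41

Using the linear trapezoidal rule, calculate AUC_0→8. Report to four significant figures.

AUC = 294.0 mcg/mL·h

Trapezoidal AUC_0→8:
  [0→2]: (0.00+52.91)/2 × 2 = 52.91
  [2→3.5]: (52.91+48.28)/2 × 1.5 = 75.8925
  [3.5→5.5]: (48.28+37.46)/2 × 2 = 85.74
  [5.5→7.5]: (37.46+28.34)/2 × 2 = 65.8
  [7.5→7.75]: (28.34+27.36)/2 × 0.25 = 6.9625
  [7.75→8]: (27.36+26.41)/2 × 0.25 = 6.72125
  Sum = 294.02625 mcg/mL·h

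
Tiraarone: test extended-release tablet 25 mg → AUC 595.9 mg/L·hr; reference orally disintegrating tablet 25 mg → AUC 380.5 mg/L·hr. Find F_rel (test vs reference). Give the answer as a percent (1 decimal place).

F_rel = 156.6%

F_rel = (AUC_test/D_test) / (AUC_ref/D_ref)
      = (595.9/25) / (380.5/25)
      = 23.836 / 15.22 = 1.5661 = 156.61%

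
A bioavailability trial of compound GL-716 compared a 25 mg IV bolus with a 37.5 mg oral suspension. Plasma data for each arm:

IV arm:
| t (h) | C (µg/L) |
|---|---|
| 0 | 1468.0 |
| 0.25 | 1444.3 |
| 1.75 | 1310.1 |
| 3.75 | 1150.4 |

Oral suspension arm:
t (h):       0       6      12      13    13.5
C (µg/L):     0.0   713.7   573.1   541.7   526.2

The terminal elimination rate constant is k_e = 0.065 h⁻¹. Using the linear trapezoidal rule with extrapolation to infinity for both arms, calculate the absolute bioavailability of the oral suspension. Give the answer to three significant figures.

Trapezoidal AUC_0→3.75 (IV):
  [0→0.25]: (1468.0+1444.3)/2 × 0.25 = 364.0375
  [0.25→1.75]: (1444.3+1310.1)/2 × 1.5 = 2065.8
  [1.75→3.75]: (1310.1+1150.4)/2 × 2 = 2460.5
  Sum = 4890.3375 µg/L·h
IV tail: 1150.4/0.065 = 17698.462; AUC_iv,0→∞ = 4890.3375 + 17698.462 = 22588.7995 µg/L·h
Trapezoidal AUC_0→13.5 (oral suspension):
  [0→6]: (0.0+713.7)/2 × 6 = 2141.1
  [6→12]: (713.7+573.1)/2 × 6 = 3860.4
  [12→13]: (573.1+541.7)/2 × 1 = 557.4
  [13→13.5]: (541.7+526.2)/2 × 0.5 = 266.975
  Sum = 6825.875 µg/L·h
oral suspension tail: 526.2/0.065 = 8095.385; AUC_ev,0→∞ = 6825.875 + 8095.385 = 14921.26 µg/L·h
F = (AUC_ev/D_ev)/(AUC_iv/D_iv) = (14921.26/37.5)/(22588.7995/25) = 397.9/903.55198 = 0.4404

F = 0.440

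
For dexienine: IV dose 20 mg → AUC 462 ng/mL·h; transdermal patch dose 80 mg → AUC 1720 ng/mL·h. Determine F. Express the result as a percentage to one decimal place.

F = (AUC_ev / D_ev) / (AUC_iv / D_iv)
  = (1720/80) / (462/20)
  = 21.5 / 23.1 = 0.9307
  = 93.07%

F = 93.1%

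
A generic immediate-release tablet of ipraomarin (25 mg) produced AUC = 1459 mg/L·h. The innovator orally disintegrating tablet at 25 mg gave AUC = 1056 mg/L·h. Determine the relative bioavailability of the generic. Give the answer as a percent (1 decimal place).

F_rel = 138.2%

F_rel = (AUC_test/D_test) / (AUC_ref/D_ref)
      = (1459/25) / (1056/25)
      = 58.36 / 42.24 = 1.3816 = 138.16%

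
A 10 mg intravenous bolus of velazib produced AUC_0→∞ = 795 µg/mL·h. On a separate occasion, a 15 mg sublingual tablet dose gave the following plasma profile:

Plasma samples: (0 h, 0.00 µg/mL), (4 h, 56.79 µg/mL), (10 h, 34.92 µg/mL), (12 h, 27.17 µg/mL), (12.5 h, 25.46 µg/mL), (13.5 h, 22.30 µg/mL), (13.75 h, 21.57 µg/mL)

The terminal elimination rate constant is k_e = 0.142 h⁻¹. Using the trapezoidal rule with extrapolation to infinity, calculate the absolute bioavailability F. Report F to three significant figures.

Trapezoidal AUC_0→13.75 (sublingual tablet):
  [0→4]: (0.00+56.79)/2 × 4 = 113.58
  [4→10]: (56.79+34.92)/2 × 6 = 275.13
  [10→12]: (34.92+27.17)/2 × 2 = 62.09
  [12→12.5]: (27.17+25.46)/2 × 0.5 = 13.1575
  [12.5→13.5]: (25.46+22.30)/2 × 1 = 23.88
  [13.5→13.75]: (22.30+21.57)/2 × 0.25 = 5.48375
  Sum = 493.32125 µg/mL·h
Tail: C_last/k_e = 21.57/0.142 = 151.901
AUC_0→∞ (sublingual tablet) = 493.32125 + 151.901 = 645.22225 µg/mL·h
F = (AUC_ev/D_ev)/(AUC_iv/D_iv) = (645.22225/15)/(795/10) = 43.0148/79.5 = 0.5411

F = 0.541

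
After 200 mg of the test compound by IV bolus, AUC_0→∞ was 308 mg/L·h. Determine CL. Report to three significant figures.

CL = 0.649 L/h

CL = Dose_iv / AUC_0→∞
   = 200 / 308 = 0.649351 L/h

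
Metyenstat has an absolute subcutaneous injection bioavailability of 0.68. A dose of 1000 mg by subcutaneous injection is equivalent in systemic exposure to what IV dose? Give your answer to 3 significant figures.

D_iv = 680 mg

Systemic exposure from an extravascular dose = F × D_ev, so the equivalent IV dose is F × D_ev.
D_iv = F × D_ev = 0.68 × 1000 = 680 mg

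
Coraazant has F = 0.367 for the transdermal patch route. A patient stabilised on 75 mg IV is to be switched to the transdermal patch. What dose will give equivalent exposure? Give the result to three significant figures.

D_transdermal = 204 mg

For equal systemic exposure: F × D_ev = D_iv
D_ev = D_iv / F = 75 / 0.367 = 204.36 mg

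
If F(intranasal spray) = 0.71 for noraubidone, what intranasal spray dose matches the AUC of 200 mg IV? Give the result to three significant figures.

D_intranasal = 282 mg

For equal systemic exposure: F × D_ev = D_iv
D_ev = D_iv / F = 200 / 0.71 = 281.69 mg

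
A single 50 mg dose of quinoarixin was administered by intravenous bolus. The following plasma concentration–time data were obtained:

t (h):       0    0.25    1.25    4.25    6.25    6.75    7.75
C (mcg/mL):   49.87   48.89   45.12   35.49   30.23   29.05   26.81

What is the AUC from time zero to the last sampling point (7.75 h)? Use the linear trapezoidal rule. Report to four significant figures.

AUC = 288.7 mcg/mL·h

Trapezoidal AUC_0→7.75:
  [0→0.25]: (49.87+48.89)/2 × 0.25 = 12.345
  [0.25→1.25]: (48.89+45.12)/2 × 1 = 47.005
  [1.25→4.25]: (45.12+35.49)/2 × 3 = 120.915
  [4.25→6.25]: (35.49+30.23)/2 × 2 = 65.72
  [6.25→6.75]: (30.23+29.05)/2 × 0.5 = 14.82
  [6.75→7.75]: (29.05+26.81)/2 × 1 = 27.93
  Sum = 288.735 mcg/mL·h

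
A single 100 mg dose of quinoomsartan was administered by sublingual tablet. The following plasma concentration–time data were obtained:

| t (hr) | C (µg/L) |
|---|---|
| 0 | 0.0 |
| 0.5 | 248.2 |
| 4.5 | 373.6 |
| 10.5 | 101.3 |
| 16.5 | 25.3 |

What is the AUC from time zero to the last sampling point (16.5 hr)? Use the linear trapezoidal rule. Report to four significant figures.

AUC = 3110 µg/L·hr

Trapezoidal AUC_0→16.5:
  [0→0.5]: (0.0+248.2)/2 × 0.5 = 62.05
  [0.5→4.5]: (248.2+373.6)/2 × 4 = 1243.6
  [4.5→10.5]: (373.6+101.3)/2 × 6 = 1424.7
  [10.5→16.5]: (101.3+25.3)/2 × 6 = 379.8
  Sum = 3110.15 µg/L·hr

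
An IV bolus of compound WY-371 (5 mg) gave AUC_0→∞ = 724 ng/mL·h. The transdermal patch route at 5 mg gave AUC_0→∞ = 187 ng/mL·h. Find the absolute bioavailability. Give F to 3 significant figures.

F = 0.258

F = (AUC_ev / D_ev) / (AUC_iv / D_iv)
  = (187/5) / (724/5)
  = 37.4 / 144.8 = 0.2583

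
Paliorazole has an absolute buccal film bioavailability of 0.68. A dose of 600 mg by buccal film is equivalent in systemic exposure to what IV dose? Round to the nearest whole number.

Systemic exposure from an extravascular dose = F × D_ev, so the equivalent IV dose is F × D_ev.
D_iv = F × D_ev = 0.68 × 600 = 408 mg

D_iv = 408 mg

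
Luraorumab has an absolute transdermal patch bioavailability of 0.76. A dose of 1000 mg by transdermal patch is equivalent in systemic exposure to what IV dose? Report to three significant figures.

Systemic exposure from an extravascular dose = F × D_ev, so the equivalent IV dose is F × D_ev.
D_iv = F × D_ev = 0.76 × 1000 = 760 mg

D_iv = 760 mg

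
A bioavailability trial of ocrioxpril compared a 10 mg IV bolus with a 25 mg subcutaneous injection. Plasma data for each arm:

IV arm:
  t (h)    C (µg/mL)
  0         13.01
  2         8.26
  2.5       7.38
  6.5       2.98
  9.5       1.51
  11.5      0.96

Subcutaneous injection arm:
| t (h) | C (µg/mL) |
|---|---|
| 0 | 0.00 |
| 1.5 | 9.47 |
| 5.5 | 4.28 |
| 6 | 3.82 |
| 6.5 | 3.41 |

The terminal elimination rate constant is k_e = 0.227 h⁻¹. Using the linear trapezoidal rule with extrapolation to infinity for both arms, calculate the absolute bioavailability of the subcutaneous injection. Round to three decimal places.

Trapezoidal AUC_0→11.5 (IV):
  [0→2]: (13.01+8.26)/2 × 2 = 21.27
  [2→2.5]: (8.26+7.38)/2 × 0.5 = 3.91
  [2.5→6.5]: (7.38+2.98)/2 × 4 = 20.72
  [6.5→9.5]: (2.98+1.51)/2 × 3 = 6.735
  [9.5→11.5]: (1.51+0.96)/2 × 2 = 2.47
  Sum = 55.105 µg/mL·h
IV tail: 0.96/0.227 = 4.229; AUC_iv,0→∞ = 55.105 + 4.229 = 59.334 µg/mL·h
Trapezoidal AUC_0→6.5 (subcutaneous injection):
  [0→1.5]: (0.00+9.47)/2 × 1.5 = 7.1025
  [1.5→5.5]: (9.47+4.28)/2 × 4 = 27.5
  [5.5→6]: (4.28+3.82)/2 × 0.5 = 2.025
  [6→6.5]: (3.82+3.41)/2 × 0.5 = 1.8075
  Sum = 38.435 µg/mL·h
subcutaneous injection tail: 3.41/0.227 = 15.022; AUC_ev,0→∞ = 38.435 + 15.022 = 53.457 µg/mL·h
F = (AUC_ev/D_ev)/(AUC_iv/D_iv) = (53.457/25)/(59.334/10) = 2.13828/5.9334 = 0.3604

F = 0.360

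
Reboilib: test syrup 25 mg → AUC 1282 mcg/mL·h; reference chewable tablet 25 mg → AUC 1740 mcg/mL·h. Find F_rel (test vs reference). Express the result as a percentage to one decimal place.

F_rel = 73.7%

F_rel = (AUC_test/D_test) / (AUC_ref/D_ref)
      = (1282/25) / (1740/25)
      = 51.28 / 69.6 = 0.7368 = 73.68%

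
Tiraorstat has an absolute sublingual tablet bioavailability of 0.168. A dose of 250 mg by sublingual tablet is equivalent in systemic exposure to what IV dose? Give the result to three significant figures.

D_iv = 42.0 mg

Systemic exposure from an extravascular dose = F × D_ev, so the equivalent IV dose is F × D_ev.
D_iv = F × D_ev = 0.168 × 250 = 42 mg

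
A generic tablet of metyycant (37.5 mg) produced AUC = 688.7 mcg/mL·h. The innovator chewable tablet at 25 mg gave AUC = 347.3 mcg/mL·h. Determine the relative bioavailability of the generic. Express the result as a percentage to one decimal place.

F_rel = 132.2%

F_rel = (AUC_test/D_test) / (AUC_ref/D_ref)
      = (688.7/37.5) / (347.3/25)
      = 18.3653 / 13.892 = 1.3220 = 132.20%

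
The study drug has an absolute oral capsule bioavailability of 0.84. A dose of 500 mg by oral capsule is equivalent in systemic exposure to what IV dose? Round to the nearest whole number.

Systemic exposure from an extravascular dose = F × D_ev, so the equivalent IV dose is F × D_ev.
D_iv = F × D_ev = 0.84 × 500 = 420 mg

D_iv = 420 mg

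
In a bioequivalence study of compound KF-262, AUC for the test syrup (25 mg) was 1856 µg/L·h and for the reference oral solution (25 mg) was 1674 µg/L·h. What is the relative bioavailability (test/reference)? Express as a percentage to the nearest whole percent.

F_rel = 111%

F_rel = (AUC_test/D_test) / (AUC_ref/D_ref)
      = (1856/25) / (1674/25)
      = 74.24 / 66.96 = 1.1087 = 110.87%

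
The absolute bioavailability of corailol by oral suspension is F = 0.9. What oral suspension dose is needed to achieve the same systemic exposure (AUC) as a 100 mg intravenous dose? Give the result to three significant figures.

D_oral = 111 mg

For equal systemic exposure: F × D_ev = D_iv
D_ev = D_iv / F = 100 / 0.9 = 111.111 mg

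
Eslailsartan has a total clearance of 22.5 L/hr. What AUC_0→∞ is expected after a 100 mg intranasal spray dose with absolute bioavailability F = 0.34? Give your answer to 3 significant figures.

AUC_0→∞ = F × Dose / CL
        = 0.34 × 100 / 22.5 = 1.51111 mg/L·hr

AUC = 1.51 mg/L·hr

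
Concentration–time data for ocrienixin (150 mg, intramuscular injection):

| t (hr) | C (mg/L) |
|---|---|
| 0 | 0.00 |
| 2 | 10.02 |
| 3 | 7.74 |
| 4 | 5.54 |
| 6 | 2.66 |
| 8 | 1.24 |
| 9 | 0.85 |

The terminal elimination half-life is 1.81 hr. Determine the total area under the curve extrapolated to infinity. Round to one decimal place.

AUC = 40.9 mg/L·hr

Trapezoidal AUC_0→9:
  [0→2]: (0.00+10.02)/2 × 2 = 10.02
  [2→3]: (10.02+7.74)/2 × 1 = 8.88
  [3→4]: (7.74+5.54)/2 × 1 = 6.64
  [4→6]: (5.54+2.66)/2 × 2 = 8.2
  [6→8]: (2.66+1.24)/2 × 2 = 3.9
  [8→9]: (1.24+0.85)/2 × 1 = 1.045
  Sum = 38.685 mg/L·hr
k_e = ln2 / t½ = 0.693147 / 1.81 = 0.3830 hr^-1
Extrapolated tail: C_last / k_e = 0.85 / 0.383 = 2.219
AUC_0→∞ = 38.685 + 2.219 = 40.904 mg/L·hr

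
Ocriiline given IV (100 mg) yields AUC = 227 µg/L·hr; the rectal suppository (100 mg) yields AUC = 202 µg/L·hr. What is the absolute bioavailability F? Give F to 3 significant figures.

F = (AUC_ev / D_ev) / (AUC_iv / D_iv)
  = (202/100) / (227/100)
  = 2.02 / 2.27 = 0.8899

F = 0.890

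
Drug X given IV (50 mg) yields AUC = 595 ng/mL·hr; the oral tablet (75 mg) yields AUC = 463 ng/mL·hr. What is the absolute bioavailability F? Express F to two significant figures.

F = 0.52

F = (AUC_ev / D_ev) / (AUC_iv / D_iv)
  = (463/75) / (595/50)
  = 6.17333 / 11.9 = 0.5188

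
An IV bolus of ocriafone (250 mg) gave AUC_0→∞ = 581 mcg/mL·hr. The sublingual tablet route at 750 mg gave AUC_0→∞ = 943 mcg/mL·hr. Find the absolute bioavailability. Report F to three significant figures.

F = 0.541

F = (AUC_ev / D_ev) / (AUC_iv / D_iv)
  = (943/750) / (581/250)
  = 1.25733 / 2.324 = 0.5410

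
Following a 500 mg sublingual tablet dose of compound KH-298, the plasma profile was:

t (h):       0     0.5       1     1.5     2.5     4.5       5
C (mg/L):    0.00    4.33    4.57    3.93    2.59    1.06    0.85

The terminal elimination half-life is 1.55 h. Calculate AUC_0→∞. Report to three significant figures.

AUC = 14.7 mg/L·h

Trapezoidal AUC_0→5:
  [0→0.5]: (0.00+4.33)/2 × 0.5 = 1.0825
  [0.5→1]: (4.33+4.57)/2 × 0.5 = 2.225
  [1→1.5]: (4.57+3.93)/2 × 0.5 = 2.125
  [1.5→2.5]: (3.93+2.59)/2 × 1 = 3.26
  [2.5→4.5]: (2.59+1.06)/2 × 2 = 3.65
  [4.5→5]: (1.06+0.85)/2 × 0.5 = 0.4775
  Sum = 12.82 mg/L·h
k_e = ln2 / t½ = 0.693147 / 1.55 = 0.4472 h^-1
Extrapolated tail: C_last / k_e = 0.85 / 0.4472 = 1.901
AUC_0→∞ = 12.82 + 1.901 = 14.721 mg/L·h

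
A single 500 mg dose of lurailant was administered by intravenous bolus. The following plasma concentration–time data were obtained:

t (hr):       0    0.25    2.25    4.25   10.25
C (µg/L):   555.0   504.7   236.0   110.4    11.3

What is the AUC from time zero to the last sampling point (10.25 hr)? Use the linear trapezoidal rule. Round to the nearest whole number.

Trapezoidal AUC_0→10.25:
  [0→0.25]: (555.0+504.7)/2 × 0.25 = 132.4625
  [0.25→2.25]: (504.7+236.0)/2 × 2 = 740.7
  [2.25→4.25]: (236.0+110.4)/2 × 2 = 346.4
  [4.25→10.25]: (110.4+11.3)/2 × 6 = 365.1
  Sum = 1584.6625 µg/L·hr

AUC = 1585 µg/L·hr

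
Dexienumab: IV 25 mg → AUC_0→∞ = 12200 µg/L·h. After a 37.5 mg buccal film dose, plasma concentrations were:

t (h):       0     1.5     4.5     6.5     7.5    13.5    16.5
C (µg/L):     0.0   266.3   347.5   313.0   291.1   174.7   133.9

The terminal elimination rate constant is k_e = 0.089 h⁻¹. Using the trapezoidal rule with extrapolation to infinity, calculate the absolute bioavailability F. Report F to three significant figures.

Trapezoidal AUC_0→16.5 (buccal film):
  [0→1.5]: (0.0+266.3)/2 × 1.5 = 199.725
  [1.5→4.5]: (266.3+347.5)/2 × 3 = 920.7
  [4.5→6.5]: (347.5+313.0)/2 × 2 = 660.5
  [6.5→7.5]: (313.0+291.1)/2 × 1 = 302.05
  [7.5→13.5]: (291.1+174.7)/2 × 6 = 1397.4
  [13.5→16.5]: (174.7+133.9)/2 × 3 = 462.9
  Sum = 3943.275 µg/L·h
Tail: C_last/k_e = 133.9/0.089 = 1504.494
AUC_0→∞ (buccal film) = 3943.275 + 1504.494 = 5447.769 µg/L·h
F = (AUC_ev/D_ev)/(AUC_iv/D_iv) = (5447.769/37.5)/(12200/25) = 145.27384/488 = 0.2977

F = 0.298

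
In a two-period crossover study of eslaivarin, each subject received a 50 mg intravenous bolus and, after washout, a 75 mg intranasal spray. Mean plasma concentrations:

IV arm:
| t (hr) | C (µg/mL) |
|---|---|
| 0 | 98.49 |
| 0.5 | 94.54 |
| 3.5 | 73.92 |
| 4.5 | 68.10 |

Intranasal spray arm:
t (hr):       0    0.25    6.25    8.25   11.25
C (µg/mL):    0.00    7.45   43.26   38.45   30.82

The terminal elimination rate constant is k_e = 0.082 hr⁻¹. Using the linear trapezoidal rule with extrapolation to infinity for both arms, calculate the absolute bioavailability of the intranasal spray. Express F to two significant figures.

F = 0.40

Trapezoidal AUC_0→4.5 (IV):
  [0→0.5]: (98.49+94.54)/2 × 0.5 = 48.2575
  [0.5→3.5]: (94.54+73.92)/2 × 3 = 252.69
  [3.5→4.5]: (73.92+68.10)/2 × 1 = 71.01
  Sum = 371.9575 µg/mL·hr
IV tail: 68.10/0.082 = 830.488; AUC_iv,0→∞ = 371.9575 + 830.488 = 1202.4455 µg/mL·hr
Trapezoidal AUC_0→11.25 (intranasal spray):
  [0→0.25]: (0.00+7.45)/2 × 0.25 = 0.93125
  [0.25→6.25]: (7.45+43.26)/2 × 6 = 152.13
  [6.25→8.25]: (43.26+38.45)/2 × 2 = 81.71
  [8.25→11.25]: (38.45+30.82)/2 × 3 = 103.905
  Sum = 338.67625 µg/mL·hr
intranasal spray tail: 30.82/0.082 = 375.854; AUC_ev,0→∞ = 338.67625 + 375.854 = 714.53025 µg/mL·hr
F = (AUC_ev/D_ev)/(AUC_iv/D_iv) = (714.53025/75)/(1202.4455/50) = 9.52707/24.04891 = 0.3962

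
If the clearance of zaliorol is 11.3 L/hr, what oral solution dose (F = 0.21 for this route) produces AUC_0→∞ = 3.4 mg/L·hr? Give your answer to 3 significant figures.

Dose = 183 mg

Dose = CL × AUC_0→∞ / F
     = 11.3 × 3.4 / 0.21 = 182.952 mg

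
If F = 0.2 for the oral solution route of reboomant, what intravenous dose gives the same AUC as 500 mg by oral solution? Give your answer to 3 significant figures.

Systemic exposure from an extravascular dose = F × D_ev, so the equivalent IV dose is F × D_ev.
D_iv = F × D_ev = 0.2 × 500 = 100 mg

D_iv = 100 mg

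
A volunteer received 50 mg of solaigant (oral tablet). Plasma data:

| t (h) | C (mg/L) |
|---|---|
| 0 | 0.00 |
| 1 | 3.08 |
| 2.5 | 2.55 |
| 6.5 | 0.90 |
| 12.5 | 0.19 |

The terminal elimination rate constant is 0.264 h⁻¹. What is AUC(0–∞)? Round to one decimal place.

Trapezoidal AUC_0→12.5:
  [0→1]: (0.00+3.08)/2 × 1 = 1.54
  [1→2.5]: (3.08+2.55)/2 × 1.5 = 4.2225
  [2.5→6.5]: (2.55+0.90)/2 × 4 = 6.9
  [6.5→12.5]: (0.90+0.19)/2 × 6 = 3.27
  Sum = 15.9325 mg/L·h
Extrapolated tail: C_last / k_e = 0.19 / 0.264 = 0.720
AUC_0→∞ = 15.9325 + 0.720 = 16.6525 mg/L·h

AUC = 16.7 mg/L·h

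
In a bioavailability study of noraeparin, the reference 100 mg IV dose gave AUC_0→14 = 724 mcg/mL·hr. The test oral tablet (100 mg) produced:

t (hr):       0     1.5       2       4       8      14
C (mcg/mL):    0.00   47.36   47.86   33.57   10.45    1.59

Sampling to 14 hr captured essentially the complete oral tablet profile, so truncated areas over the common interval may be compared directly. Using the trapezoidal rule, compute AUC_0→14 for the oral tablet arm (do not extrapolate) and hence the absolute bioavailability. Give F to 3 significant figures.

F = 0.366

Trapezoidal AUC_0→14 (oral tablet):
  [0→1.5]: (0.00+47.36)/2 × 1.5 = 35.52
  [1.5→2]: (47.36+47.86)/2 × 0.5 = 23.805
  [2→4]: (47.86+33.57)/2 × 2 = 81.43
  [4→8]: (33.57+10.45)/2 × 4 = 88.04
  [8→14]: (10.45+1.59)/2 × 6 = 36.12
  Sum = 264.915 mcg/mL·hr
F = (AUC_ev/D_ev)/(AUC_iv/D_iv) = (264.915/100)/(724/100) = 2.64915/7.24 = 0.3659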